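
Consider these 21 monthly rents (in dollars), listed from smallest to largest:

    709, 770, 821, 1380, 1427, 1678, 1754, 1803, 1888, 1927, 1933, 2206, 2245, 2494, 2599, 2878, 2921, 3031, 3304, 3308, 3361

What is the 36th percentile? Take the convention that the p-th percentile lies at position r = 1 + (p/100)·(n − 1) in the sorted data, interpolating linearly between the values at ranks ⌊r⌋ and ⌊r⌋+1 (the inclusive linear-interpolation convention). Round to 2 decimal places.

1820.00

n = 21.
r = 1 + (36/100)·(21 − 1) = 1 + 7.2 = 8.2.
Rank 8 is 1803 and rank 9 is 1888.
Interpolate: 1803 + 0.2·(1888 − 1803) = 1803 + 0.2·85 = 1820.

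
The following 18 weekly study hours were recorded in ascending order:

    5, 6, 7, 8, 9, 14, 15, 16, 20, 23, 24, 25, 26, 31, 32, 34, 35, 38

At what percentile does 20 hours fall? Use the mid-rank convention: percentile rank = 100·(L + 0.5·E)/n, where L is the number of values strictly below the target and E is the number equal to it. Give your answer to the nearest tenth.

Count below 20: L = 8; count equal: E = 1; n = 18.
Percentile rank = 100·(8 + 0.5·1)/18 = 100·8.5/18 = 47.22.

47.2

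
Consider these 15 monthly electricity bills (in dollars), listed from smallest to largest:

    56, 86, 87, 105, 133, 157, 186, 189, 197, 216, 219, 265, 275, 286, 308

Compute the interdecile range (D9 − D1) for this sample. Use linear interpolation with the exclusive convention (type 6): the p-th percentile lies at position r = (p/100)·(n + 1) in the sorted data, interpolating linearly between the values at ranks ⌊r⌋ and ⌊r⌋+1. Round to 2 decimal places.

n = 15.
P10: r = 1.6; ranks 1–2 are 56, 86; interpolating gives 74.
P90: r = 14.4; ranks 14–15 are 286, 308; interpolating gives 294.8.
Difference: 294.8 − 74 = 220.8.

220.80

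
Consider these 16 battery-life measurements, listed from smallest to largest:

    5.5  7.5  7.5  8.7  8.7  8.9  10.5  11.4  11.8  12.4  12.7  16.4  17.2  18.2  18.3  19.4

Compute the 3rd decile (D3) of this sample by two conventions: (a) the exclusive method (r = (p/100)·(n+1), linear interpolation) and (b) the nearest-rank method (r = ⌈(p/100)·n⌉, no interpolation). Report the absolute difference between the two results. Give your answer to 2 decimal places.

0.02

n = 16.
(a) r = 5.1; between ranks 5 (8.7) and 6 (8.9): 8.72.
(b) the nearest-rank method: rank 5 → 8.7.
|8.72 − 8.7| = 0.02.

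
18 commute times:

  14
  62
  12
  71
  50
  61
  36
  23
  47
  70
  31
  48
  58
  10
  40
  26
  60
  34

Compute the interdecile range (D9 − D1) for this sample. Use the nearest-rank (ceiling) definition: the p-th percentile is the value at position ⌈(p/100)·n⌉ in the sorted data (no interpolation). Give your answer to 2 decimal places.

Sorted: 10, 12, 14, 23, 26, 31, 34, 36, 40, 47, 48, 50, 58, 60, 61, 62, 70, 71.
n = 18.
P10: rank ⌈10/100·18⌉ = 2 → 12.
P90: rank ⌈90/100·18⌉ = 17 → 70.
Difference: 70 − 12 = 58.

58.00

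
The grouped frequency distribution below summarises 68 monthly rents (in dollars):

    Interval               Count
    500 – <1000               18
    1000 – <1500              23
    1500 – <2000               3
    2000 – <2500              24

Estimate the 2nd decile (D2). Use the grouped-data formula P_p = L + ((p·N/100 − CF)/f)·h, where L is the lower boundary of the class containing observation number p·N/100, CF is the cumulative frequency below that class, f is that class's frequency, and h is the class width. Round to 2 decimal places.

N = 68; target position k = 20/100 · 68 = 13.6.
Cumulative frequencies: 18, 41, 44, 68.
Observation 13.6 falls in the class 500 – <1000.
L = 500, CF = 0, f = 18, h = 500.
P20 = 500 + ((13.6 − 0)/18)·500 = 500 + 377.778 = 877.778.

877.78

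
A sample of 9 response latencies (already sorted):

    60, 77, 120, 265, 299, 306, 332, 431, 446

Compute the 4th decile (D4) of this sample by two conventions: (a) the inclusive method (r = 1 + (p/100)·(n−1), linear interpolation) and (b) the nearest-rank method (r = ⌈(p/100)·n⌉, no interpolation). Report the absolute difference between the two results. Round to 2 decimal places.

n = 9.
(a) r = 4.2; between ranks 4 (265) and 5 (299): 271.8.
(b) the nearest-rank method: rank 4 → 265.
|271.8 − 265| = 6.8.

6.80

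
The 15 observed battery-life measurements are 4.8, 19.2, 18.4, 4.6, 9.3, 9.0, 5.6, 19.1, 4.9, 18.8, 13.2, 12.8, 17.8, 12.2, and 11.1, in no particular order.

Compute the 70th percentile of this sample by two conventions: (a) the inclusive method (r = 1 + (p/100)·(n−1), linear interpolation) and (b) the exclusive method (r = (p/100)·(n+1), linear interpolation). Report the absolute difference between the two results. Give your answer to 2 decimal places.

Sorted: 4.6, 4.8, 4.9, 5.6, 9.0, 9.3, 11.1, 12.2, 12.8, 13.2, 17.8, 18.4, 18.8, 19.1, 19.2.
n = 15.
(a) r = 10.8; between ranks 10 (13.2) and 11 (17.8): 16.88.
(b) r = 11.2; between ranks 11 (17.8) and 12 (18.4): 17.92.
|16.88 − 17.92| = 1.04.

1.04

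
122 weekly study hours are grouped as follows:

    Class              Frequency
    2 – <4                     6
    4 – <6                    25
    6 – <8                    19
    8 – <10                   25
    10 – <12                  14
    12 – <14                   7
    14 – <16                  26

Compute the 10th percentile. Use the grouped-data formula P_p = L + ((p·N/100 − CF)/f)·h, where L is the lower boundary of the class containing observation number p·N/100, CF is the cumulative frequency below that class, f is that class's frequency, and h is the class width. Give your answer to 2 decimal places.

N = 122; target position k = 10/100 · 122 = 12.2.
Cumulative frequencies: 6, 31, 50, 75, 89, 96, 122.
Observation 12.2 falls in the class 4 – <6.
L = 4, CF = 6, f = 25, h = 2.
P10 = 4 + ((12.2 − 6)/25)·2 = 4 + 0.496 = 4.496.

4.50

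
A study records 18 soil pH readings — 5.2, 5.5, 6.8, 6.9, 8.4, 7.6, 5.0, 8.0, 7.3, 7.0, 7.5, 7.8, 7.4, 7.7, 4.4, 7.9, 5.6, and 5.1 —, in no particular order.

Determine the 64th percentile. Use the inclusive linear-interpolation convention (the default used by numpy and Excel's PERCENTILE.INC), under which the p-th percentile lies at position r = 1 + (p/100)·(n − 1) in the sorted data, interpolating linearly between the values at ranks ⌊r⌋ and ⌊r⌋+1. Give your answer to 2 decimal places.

Sorted: 4.4, 5.0, 5.1, 5.2, 5.5, 5.6, 6.8, 6.9, 7.0, 7.3, 7.4, 7.5, 7.6, 7.7, 7.8, 7.9, 8.0, 8.4.
n = 18.
r = 1 + (64/100)·(18 − 1) = 1 + 10.88 = 11.88.
Rank 11 is 7.4 and rank 12 is 7.5.
Interpolate: 7.4 + 0.88·(7.5 − 7.4) = 7.4 + 0.88·0.1 = 7.488.

7.49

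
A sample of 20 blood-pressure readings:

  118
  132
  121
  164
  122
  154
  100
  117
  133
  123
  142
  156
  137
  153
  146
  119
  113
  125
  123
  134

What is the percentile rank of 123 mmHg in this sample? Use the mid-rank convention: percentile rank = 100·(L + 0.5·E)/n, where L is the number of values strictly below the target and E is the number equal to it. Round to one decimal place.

40.0

Sorted: 100, 113, 117, 118, 119, 121, 122, 123, 123, 125, 132, 133, 134, 137, 142, 146, 153, 154, 156, 164.
Count below 123: L = 7; count equal: E = 2; n = 20.
Percentile rank = 100·(7 + 0.5·2)/20 = 100·8/20 = 40.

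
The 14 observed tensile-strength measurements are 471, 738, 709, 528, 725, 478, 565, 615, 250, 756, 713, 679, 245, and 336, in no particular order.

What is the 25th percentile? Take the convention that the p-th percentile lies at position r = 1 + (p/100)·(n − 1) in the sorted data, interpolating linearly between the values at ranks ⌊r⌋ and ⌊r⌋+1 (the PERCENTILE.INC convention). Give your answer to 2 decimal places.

472.75

Sorted: 245, 250, 336, 471, 478, 528, 565, 615, 679, 709, 713, 725, 738, 756.
n = 14.
r = 1 + (25/100)·(14 − 1) = 1 + 3.25 = 4.25.
Rank 4 is 471 and rank 5 is 478.
Interpolate: 471 + 0.25·(478 − 471) = 471 + 0.25·7 = 472.75.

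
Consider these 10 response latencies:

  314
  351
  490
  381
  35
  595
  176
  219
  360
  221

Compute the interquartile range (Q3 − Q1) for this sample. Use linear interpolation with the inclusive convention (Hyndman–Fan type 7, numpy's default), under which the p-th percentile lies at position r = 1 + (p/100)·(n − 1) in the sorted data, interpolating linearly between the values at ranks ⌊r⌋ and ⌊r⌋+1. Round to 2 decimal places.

Sorted: 35, 176, 219, 221, 314, 351, 360, 381, 490, 595.
n = 10.
P25: r = 3.25; ranks 3–4 are 219, 221; interpolating gives 219.5.
P75: r = 7.75; ranks 7–8 are 360, 381; interpolating gives 375.75.
Difference: 375.75 − 219.5 = 156.25.

156.25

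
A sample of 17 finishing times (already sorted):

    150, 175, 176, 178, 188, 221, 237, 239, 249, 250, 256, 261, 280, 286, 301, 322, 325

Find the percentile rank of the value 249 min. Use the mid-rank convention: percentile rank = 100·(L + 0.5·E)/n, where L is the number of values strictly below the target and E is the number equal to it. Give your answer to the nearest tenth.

Count below 249: L = 8; count equal: E = 1; n = 17.
Percentile rank = 100·(8 + 0.5·1)/17 = 100·8.5/17 = 50.

50.0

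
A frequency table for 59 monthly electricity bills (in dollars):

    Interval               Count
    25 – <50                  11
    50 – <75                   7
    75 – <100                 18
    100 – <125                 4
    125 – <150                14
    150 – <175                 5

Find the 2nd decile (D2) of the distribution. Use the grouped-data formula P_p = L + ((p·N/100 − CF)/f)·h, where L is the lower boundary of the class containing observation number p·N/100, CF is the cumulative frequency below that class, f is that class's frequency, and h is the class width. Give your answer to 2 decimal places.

52.86

N = 59; target position k = 20/100 · 59 = 11.8.
Cumulative frequencies: 11, 18, 36, 40, 54, 59.
Observation 11.8 falls in the class 50 – <75.
L = 50, CF = 11, f = 7, h = 25.
P20 = 50 + ((11.8 − 11)/7)·25 = 50 + 2.85714 = 52.8571.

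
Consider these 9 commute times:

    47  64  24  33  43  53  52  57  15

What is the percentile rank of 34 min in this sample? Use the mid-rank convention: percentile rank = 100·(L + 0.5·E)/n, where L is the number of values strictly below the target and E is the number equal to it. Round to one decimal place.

Sorted: 15, 24, 33, 43, 47, 52, 53, 57, 64.
Count below 34: L = 3; count equal: E = 0; n = 9.
Percentile rank = 100·(3 + 0.5·0)/9 = 100·3/9 = 33.33.

33.3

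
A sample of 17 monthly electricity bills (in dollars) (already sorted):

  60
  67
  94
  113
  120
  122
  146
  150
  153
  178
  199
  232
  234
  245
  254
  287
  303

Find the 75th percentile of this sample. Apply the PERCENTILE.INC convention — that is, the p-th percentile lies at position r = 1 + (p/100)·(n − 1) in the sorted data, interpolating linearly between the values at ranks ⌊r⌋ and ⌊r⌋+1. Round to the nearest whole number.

234

n = 17.
r = 1 + (75/100)·(17 − 1) = 1 + 12 = 13.
r is an integer, so P75 is the value at rank 13: 234.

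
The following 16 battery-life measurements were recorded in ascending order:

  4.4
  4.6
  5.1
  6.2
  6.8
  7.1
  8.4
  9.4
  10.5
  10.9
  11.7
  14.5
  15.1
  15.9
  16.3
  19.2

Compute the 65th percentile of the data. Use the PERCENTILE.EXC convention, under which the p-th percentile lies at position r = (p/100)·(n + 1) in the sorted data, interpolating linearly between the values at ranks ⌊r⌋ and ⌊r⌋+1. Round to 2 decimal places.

11.84

n = 16.
r = (65/100)·(16 + 1) = 11.05.
Rank 11 is 11.7 and rank 12 is 14.5.
Interpolate: 11.7 + 0.05·(14.5 − 11.7) = 11.7 + 0.05·2.8 = 11.84.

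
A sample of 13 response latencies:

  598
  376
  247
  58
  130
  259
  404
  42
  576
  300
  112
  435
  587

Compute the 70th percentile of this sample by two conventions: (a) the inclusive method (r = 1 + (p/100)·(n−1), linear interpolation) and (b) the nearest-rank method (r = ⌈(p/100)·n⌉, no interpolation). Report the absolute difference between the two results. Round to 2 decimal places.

Sorted: 42, 58, 112, 130, 247, 259, 300, 376, 404, 435, 576, 587, 598.
n = 13.
(a) r = 9.4; between ranks 9 (404) and 10 (435): 416.4.
(b) the nearest-rank method: rank 10 → 435.
|416.4 − 435| = 18.6.

18.60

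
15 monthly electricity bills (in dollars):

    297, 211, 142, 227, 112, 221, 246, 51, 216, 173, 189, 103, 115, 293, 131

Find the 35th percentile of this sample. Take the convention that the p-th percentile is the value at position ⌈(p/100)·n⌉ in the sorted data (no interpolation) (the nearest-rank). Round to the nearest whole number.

Sorted: 51, 103, 112, 115, 131, 142, 173, 189, 211, 216, 221, 227, 246, 293, 297.
n = 15.
Position = ⌈35/100 · 15⌉ = ⌈5.25⌉ = 6.
The value at rank 6 is 142.

142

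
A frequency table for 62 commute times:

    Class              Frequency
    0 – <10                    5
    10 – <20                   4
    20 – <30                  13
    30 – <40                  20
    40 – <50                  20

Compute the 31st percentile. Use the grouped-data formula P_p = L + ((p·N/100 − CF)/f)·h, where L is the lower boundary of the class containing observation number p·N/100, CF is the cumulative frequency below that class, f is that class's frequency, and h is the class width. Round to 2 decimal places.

N = 62; target position k = 31/100 · 62 = 19.22.
Cumulative frequencies: 5, 9, 22, 42, 62.
Observation 19.22 falls in the class 20 – <30.
L = 20, CF = 9, f = 13, h = 10.
P31 = 20 + ((19.22 − 9)/13)·10 = 20 + 7.86154 = 27.8615.

27.86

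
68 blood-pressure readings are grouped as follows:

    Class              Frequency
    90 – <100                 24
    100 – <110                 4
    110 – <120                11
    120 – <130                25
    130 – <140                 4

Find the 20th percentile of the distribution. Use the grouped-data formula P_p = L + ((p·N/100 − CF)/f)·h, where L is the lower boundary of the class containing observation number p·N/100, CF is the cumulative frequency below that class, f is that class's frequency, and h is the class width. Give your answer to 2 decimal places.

95.67

N = 68; target position k = 20/100 · 68 = 13.6.
Cumulative frequencies: 24, 28, 39, 64, 68.
Observation 13.6 falls in the class 90 – <100.
L = 90, CF = 0, f = 24, h = 10.
P20 = 90 + ((13.6 − 0)/24)·10 = 90 + 5.66667 = 95.6667.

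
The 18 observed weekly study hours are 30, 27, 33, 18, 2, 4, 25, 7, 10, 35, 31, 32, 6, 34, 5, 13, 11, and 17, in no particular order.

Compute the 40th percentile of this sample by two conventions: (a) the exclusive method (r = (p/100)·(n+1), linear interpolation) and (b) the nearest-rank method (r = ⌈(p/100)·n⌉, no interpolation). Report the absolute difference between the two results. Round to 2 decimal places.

0.80

Sorted: 2, 4, 5, 6, 7, 10, 11, 13, 17, 18, 25, 27, 30, 31, 32, 33, 34, 35.
n = 18.
(a) r = 7.6; between ranks 7 (11) and 8 (13): 12.2.
(b) the nearest-rank method: rank 8 → 13.
|12.2 − 13| = 0.8.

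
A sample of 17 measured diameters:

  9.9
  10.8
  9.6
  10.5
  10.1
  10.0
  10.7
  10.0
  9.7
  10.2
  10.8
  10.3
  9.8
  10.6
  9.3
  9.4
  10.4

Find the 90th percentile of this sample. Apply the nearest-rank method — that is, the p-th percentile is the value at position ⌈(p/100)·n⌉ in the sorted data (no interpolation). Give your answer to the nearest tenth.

10.8

Sorted: 9.3, 9.4, 9.6, 9.7, 9.8, 9.9, 10.0, 10.0, 10.1, 10.2, 10.3, 10.4, 10.5, 10.6, 10.7, 10.8, 10.8.
n = 17.
Position = ⌈90/100 · 17⌉ = ⌈15.3⌉ = 16.
The value at rank 16 is 10.8.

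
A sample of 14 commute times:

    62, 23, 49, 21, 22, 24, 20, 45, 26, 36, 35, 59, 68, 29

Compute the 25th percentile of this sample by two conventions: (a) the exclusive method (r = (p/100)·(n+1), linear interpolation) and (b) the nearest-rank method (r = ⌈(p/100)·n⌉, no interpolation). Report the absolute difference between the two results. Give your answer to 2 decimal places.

Sorted: 20, 21, 22, 23, 24, 26, 29, 35, 36, 45, 49, 59, 62, 68.
n = 14.
(a) r = 3.75; between ranks 3 (22) and 4 (23): 22.75.
(b) the nearest-rank method: rank 4 → 23.
|22.75 − 23| = 0.25.

0.25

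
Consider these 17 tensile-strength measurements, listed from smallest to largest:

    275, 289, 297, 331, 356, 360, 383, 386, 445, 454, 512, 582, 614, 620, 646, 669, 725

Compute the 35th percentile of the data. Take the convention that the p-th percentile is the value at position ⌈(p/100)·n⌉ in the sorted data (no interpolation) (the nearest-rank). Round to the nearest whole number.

n = 17.
Position = ⌈35/100 · 17⌉ = ⌈5.95⌉ = 6.
The value at rank 6 is 360.

360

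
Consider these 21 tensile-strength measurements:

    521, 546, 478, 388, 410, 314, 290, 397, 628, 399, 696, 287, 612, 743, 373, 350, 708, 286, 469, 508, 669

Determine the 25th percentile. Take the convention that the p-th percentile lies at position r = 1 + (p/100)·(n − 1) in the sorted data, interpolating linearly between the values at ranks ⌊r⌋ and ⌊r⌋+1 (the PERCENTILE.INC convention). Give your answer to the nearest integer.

Sorted: 286, 287, 290, 314, 350, 373, 388, 397, 399, 410, 469, 478, 508, 521, 546, 612, 628, 669, 696, 708, 743.
n = 21.
r = 1 + (25/100)·(21 − 1) = 1 + 5 = 6.
r is an integer, so P25 is the value at rank 6: 373.

373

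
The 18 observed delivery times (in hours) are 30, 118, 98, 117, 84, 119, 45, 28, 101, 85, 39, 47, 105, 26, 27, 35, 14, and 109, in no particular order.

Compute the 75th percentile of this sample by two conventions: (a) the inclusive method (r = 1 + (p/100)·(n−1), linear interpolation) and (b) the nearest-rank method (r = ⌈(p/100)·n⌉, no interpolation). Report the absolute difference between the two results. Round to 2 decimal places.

1.00

Sorted: 14, 26, 27, 28, 30, 35, 39, 45, 47, 84, 85, 98, 101, 105, 109, 117, 118, 119.
n = 18.
(a) r = 13.75; between ranks 13 (101) and 14 (105): 104.
(b) the nearest-rank method: rank 14 → 105.
|104 − 105| = 1.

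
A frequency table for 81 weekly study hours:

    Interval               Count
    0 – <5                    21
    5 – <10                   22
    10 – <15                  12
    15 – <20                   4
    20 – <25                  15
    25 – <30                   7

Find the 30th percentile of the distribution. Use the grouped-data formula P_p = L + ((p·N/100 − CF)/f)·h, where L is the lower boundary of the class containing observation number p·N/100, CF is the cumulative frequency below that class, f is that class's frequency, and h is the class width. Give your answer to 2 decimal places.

5.75

N = 81; target position k = 30/100 · 81 = 24.3.
Cumulative frequencies: 21, 43, 55, 59, 74, 81.
Observation 24.3 falls in the class 5 – <10.
L = 5, CF = 21, f = 22, h = 5.
P30 = 5 + ((24.3 − 21)/22)·5 = 5 + 0.75 = 5.75.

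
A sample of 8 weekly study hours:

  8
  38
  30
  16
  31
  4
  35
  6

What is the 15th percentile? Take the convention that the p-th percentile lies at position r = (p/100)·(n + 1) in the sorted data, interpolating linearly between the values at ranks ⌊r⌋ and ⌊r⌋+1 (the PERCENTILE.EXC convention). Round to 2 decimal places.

Sorted: 4, 6, 8, 16, 30, 31, 35, 38.
n = 8.
r = (15/100)·(8 + 1) = 1.35.
Rank 1 is 4 and rank 2 is 6.
Interpolate: 4 + 0.35·(6 − 4) = 4 + 0.35·2 = 4.7.

4.70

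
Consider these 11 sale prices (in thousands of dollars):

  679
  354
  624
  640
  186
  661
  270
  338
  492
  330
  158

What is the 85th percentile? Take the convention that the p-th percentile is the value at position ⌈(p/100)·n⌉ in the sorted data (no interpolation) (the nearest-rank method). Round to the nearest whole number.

Sorted: 158, 186, 270, 330, 338, 354, 492, 624, 640, 661, 679.
n = 11.
Position = ⌈85/100 · 11⌉ = ⌈9.35⌉ = 10.
The value at rank 10 is 661.

661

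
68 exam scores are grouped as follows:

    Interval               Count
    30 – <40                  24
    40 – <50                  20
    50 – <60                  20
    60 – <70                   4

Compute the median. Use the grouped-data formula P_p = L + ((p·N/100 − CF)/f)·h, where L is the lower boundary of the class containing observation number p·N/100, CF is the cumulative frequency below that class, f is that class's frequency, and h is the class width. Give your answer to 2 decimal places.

N = 68; target position k = 50/100 · 68 = 34.
Cumulative frequencies: 24, 44, 64, 68.
Observation 34 falls in the class 40 – <50.
L = 40, CF = 24, f = 20, h = 10.
P50 = 40 + ((34 − 24)/20)·10 = 40 + 5 = 45.

45.00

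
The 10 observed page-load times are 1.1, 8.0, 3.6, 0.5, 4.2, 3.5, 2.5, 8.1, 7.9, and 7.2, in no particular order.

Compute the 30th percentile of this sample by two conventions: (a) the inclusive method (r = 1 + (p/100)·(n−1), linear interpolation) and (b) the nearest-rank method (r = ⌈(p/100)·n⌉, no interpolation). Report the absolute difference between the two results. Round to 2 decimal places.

Sorted: 0.5, 1.1, 2.5, 3.5, 3.6, 4.2, 7.2, 7.9, 8.0, 8.1.
n = 10.
(a) r = 3.7; between ranks 3 (2.5) and 4 (3.5): 3.2.
(b) the nearest-rank method: rank 3 → 2.5.
|3.2 − 2.5| = 0.7.

0.70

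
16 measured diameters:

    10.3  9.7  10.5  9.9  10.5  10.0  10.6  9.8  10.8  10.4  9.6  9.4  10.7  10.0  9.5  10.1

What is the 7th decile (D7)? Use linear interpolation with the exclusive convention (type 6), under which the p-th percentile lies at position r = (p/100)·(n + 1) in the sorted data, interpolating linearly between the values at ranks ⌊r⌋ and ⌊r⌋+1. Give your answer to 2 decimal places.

Sorted: 9.4, 9.5, 9.6, 9.7, 9.8, 9.9, 10.0, 10.0, 10.1, 10.3, 10.4, 10.5, 10.5, 10.6, 10.7, 10.8.
n = 16.
r = (70/100)·(16 + 1) = 11.9.
Rank 11 is 10.4 and rank 12 is 10.5.
Interpolate: 10.4 + 0.9·(10.5 − 10.4) = 10.4 + 0.9·0.1 = 10.49.

10.49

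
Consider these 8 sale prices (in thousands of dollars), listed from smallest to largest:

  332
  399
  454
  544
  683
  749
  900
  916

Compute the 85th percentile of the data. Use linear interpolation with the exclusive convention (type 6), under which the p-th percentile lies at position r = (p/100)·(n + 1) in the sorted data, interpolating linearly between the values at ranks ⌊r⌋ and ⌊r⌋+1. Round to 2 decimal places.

n = 8.
r = (85/100)·(8 + 1) = 7.65.
Rank 7 is 900 and rank 8 is 916.
Interpolate: 900 + 0.65·(916 − 900) = 900 + 0.65·16 = 910.4.

910.40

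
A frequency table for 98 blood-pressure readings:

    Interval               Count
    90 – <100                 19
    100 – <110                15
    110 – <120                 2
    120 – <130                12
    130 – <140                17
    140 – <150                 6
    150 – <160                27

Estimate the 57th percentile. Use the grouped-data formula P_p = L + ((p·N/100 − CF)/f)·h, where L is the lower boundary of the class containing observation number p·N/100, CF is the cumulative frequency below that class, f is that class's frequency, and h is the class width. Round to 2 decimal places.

134.62

N = 98; target position k = 57/100 · 98 = 55.86.
Cumulative frequencies: 19, 34, 36, 48, 65, 71, 98.
Observation 55.86 falls in the class 130 – <140.
L = 130, CF = 48, f = 17, h = 10.
P57 = 130 + ((55.86 − 48)/17)·10 = 130 + 4.62353 = 134.624.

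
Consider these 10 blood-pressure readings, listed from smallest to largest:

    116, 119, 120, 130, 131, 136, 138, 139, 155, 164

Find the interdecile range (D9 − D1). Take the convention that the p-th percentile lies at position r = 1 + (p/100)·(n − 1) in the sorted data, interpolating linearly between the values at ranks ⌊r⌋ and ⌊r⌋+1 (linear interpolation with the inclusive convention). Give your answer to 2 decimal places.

n = 10.
P10: r = 1.9; ranks 1–2 are 116, 119; interpolating gives 118.7.
P90: r = 9.1; ranks 9–10 are 155, 164; interpolating gives 155.9.
Difference: 155.9 − 118.7 = 37.2.

37.20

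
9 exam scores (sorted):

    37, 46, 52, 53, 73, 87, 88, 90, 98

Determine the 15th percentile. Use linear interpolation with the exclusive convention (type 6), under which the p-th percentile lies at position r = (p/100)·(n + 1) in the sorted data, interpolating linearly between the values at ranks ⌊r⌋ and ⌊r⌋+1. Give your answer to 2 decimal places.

41.50

n = 9.
r = (15/100)·(9 + 1) = 1.5.
Rank 1 is 37 and rank 2 is 46.
Interpolate: 37 + 0.5·(46 − 37) = 37 + 0.5·9 = 41.5.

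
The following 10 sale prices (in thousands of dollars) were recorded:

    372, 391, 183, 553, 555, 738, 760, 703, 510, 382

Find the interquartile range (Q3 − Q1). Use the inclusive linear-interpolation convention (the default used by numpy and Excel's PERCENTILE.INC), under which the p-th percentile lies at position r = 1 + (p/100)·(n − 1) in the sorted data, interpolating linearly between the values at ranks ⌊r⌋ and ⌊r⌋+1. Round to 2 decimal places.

Sorted: 183, 372, 382, 391, 510, 553, 555, 703, 738, 760.
n = 10.
P25: r = 3.25; ranks 3–4 are 382, 391; interpolating gives 384.25.
P75: r = 7.75; ranks 7–8 are 555, 703; interpolating gives 666.
Difference: 666 − 384.25 = 281.75.

281.75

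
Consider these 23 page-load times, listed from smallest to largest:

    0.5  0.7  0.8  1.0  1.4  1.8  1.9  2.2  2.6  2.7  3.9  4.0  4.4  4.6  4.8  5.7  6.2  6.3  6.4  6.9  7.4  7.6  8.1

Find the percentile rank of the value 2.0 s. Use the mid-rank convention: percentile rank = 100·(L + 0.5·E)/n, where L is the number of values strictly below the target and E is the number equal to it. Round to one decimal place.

Count below 2.0: L = 7; count equal: E = 0; n = 23.
Percentile rank = 100·(7 + 0.5·0)/23 = 100·7/23 = 30.43.

30.4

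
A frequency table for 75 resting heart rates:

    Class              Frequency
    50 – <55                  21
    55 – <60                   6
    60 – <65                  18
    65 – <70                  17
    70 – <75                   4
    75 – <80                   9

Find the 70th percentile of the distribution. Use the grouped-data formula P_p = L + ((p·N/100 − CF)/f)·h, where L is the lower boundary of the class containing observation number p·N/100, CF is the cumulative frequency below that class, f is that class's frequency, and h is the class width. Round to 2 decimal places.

67.21

N = 75; target position k = 70/100 · 75 = 52.5.
Cumulative frequencies: 21, 27, 45, 62, 66, 75.
Observation 52.5 falls in the class 65 – <70.
L = 65, CF = 45, f = 17, h = 5.
P70 = 65 + ((52.5 − 45)/17)·5 = 65 + 2.20588 = 67.2059.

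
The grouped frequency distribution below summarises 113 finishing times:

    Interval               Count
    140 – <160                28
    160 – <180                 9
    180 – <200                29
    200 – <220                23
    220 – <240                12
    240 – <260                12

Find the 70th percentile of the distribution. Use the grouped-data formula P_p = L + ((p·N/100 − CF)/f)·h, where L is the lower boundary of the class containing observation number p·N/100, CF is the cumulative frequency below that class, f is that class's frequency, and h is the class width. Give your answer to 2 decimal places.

N = 113; target position k = 70/100 · 113 = 79.1.
Cumulative frequencies: 28, 37, 66, 89, 101, 113.
Observation 79.1 falls in the class 200 – <220.
L = 200, CF = 66, f = 23, h = 20.
P70 = 200 + ((79.1 − 66)/23)·20 = 200 + 11.3913 = 211.391.

211.39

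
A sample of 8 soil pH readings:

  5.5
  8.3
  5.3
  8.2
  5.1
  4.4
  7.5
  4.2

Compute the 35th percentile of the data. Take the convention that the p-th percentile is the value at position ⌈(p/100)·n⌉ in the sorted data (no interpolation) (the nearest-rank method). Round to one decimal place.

5.1

Sorted: 4.2, 4.4, 5.1, 5.3, 5.5, 7.5, 8.2, 8.3.
n = 8.
Position = ⌈35/100 · 8⌉ = ⌈2.8⌉ = 3.
The value at rank 3 is 5.1.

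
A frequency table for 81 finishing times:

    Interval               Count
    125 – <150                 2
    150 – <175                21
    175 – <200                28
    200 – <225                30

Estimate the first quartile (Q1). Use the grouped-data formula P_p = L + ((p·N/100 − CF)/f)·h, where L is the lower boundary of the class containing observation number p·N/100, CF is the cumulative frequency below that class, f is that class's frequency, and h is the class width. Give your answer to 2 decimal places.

N = 81; target position k = 25/100 · 81 = 20.25.
Cumulative frequencies: 2, 23, 51, 81.
Observation 20.25 falls in the class 150 – <175.
L = 150, CF = 2, f = 21, h = 25.
P25 = 150 + ((20.25 − 2)/21)·25 = 150 + 21.7262 = 171.726.

171.73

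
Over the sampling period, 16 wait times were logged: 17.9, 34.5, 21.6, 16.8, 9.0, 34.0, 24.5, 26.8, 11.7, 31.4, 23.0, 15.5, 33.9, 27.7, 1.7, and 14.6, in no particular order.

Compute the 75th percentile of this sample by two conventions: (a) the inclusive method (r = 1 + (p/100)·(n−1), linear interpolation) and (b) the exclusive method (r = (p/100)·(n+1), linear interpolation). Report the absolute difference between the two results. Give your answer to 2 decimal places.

Sorted: 1.7, 9.0, 11.7, 14.6, 15.5, 16.8, 17.9, 21.6, 23.0, 24.5, 26.8, 27.7, 31.4, 33.9, 34.0, 34.5.
n = 16.
(a) r = 12.25; between ranks 12 (27.7) and 13 (31.4): 28.625.
(b) r = 12.75; between ranks 12 (27.7) and 13 (31.4): 30.475.
|28.625 − 30.475| = 1.85.

1.85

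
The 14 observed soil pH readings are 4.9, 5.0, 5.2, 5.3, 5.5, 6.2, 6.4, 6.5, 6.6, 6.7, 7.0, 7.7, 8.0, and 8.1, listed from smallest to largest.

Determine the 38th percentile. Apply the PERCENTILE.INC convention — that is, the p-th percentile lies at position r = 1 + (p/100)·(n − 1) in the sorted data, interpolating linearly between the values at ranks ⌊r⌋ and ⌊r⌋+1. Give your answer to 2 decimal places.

n = 14.
r = 1 + (38/100)·(14 − 1) = 1 + 4.94 = 5.94.
Rank 5 is 5.5 and rank 6 is 6.2.
Interpolate: 5.5 + 0.94·(6.2 − 5.5) = 5.5 + 0.94·0.7 = 6.158.

6.16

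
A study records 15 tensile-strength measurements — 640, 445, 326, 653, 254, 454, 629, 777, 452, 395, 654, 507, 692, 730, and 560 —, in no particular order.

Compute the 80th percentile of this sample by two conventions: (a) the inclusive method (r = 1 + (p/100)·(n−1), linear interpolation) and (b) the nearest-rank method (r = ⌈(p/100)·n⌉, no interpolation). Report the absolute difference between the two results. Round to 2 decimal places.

Sorted: 254, 326, 395, 445, 452, 454, 507, 560, 629, 640, 653, 654, 692, 730, 777.
n = 15.
(a) r = 12.2; between ranks 12 (654) and 13 (692): 661.6.
(b) the nearest-rank method: rank 12 → 654.
|661.6 − 654| = 7.6.

7.60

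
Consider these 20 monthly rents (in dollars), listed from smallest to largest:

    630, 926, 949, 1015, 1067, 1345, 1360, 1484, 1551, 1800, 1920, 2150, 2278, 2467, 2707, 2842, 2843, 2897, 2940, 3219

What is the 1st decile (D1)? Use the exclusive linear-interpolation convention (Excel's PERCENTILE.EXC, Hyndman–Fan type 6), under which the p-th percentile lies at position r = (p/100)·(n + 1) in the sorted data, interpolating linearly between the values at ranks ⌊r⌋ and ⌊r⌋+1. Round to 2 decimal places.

928.30

n = 20.
r = (10/100)·(20 + 1) = 2.1.
Rank 2 is 926 and rank 3 is 949.
Interpolate: 926 + 0.1·(949 − 926) = 926 + 0.1·23 = 928.3.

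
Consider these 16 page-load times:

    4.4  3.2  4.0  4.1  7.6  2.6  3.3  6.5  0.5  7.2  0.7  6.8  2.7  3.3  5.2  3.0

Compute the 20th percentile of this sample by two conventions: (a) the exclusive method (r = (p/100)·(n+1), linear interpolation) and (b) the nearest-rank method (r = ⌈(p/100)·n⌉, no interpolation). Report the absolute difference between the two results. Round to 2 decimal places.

0.06

Sorted: 0.5, 0.7, 2.6, 2.7, 3.0, 3.2, 3.3, 3.3, 4.0, 4.1, 4.4, 5.2, 6.5, 6.8, 7.2, 7.6.
n = 16.
(a) r = 3.4; between ranks 3 (2.6) and 4 (2.7): 2.64.
(b) the nearest-rank method: rank 4 → 2.7.
|2.64 − 2.7| = 0.06.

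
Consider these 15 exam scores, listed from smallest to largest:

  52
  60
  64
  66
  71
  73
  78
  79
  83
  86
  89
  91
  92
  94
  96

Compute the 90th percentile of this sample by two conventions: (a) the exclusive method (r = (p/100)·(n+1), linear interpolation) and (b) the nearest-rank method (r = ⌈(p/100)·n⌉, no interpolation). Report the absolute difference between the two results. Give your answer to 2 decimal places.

n = 15.
(a) r = 14.4; between ranks 14 (94) and 15 (96): 94.8.
(b) the nearest-rank method: rank 14 → 94.
|94.8 − 94| = 0.8.

0.80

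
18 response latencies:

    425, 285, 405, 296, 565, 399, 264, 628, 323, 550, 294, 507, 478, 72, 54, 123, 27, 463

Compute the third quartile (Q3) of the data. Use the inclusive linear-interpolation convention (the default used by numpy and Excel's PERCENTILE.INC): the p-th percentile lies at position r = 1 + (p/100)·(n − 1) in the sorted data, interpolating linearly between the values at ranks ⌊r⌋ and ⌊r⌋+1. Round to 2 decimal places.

Sorted: 27, 54, 72, 123, 264, 285, 294, 296, 323, 399, 405, 425, 463, 478, 507, 550, 565, 628.
n = 18.
r = 1 + (75/100)·(18 − 1) = 1 + 12.75 = 13.75.
Rank 13 is 463 and rank 14 is 478.
Interpolate: 463 + 0.75·(478 − 463) = 463 + 0.75·15 = 474.25.

474.25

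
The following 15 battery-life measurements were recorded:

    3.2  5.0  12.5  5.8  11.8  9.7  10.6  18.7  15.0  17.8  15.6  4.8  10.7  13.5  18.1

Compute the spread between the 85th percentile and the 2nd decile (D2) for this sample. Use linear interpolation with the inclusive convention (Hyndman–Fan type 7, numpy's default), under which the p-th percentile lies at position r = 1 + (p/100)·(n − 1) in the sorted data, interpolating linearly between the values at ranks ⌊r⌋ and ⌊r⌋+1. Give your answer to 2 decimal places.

11.94

Sorted: 3.2, 4.8, 5.0, 5.8, 9.7, 10.6, 10.7, 11.8, 12.5, 13.5, 15.0, 15.6, 17.8, 18.1, 18.7.
n = 15.
P20: r = 3.8; ranks 3–4 are 5.0, 5.8; interpolating gives 5.64.
P85: r = 12.9; ranks 12–13 are 15.6, 17.8; interpolating gives 17.58.
Difference: 17.58 − 5.64 = 11.94.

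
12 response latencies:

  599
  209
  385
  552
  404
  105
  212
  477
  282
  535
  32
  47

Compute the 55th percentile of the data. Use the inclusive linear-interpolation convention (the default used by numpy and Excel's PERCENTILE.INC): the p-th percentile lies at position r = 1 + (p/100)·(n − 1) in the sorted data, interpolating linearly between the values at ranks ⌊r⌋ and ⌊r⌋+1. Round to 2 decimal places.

385.95

Sorted: 32, 47, 105, 209, 212, 282, 385, 404, 477, 535, 552, 599.
n = 12.
r = 1 + (55/100)·(12 − 1) = 1 + 6.05 = 7.05.
Rank 7 is 385 and rank 8 is 404.
Interpolate: 385 + 0.05·(404 − 385) = 385 + 0.05·19 = 385.95.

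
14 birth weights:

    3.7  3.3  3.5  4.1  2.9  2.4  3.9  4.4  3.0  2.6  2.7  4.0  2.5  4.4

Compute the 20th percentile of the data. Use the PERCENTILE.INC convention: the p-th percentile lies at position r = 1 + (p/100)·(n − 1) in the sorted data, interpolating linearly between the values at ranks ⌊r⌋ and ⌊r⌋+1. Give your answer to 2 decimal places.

Sorted: 2.4, 2.5, 2.6, 2.7, 2.9, 3.0, 3.3, 3.5, 3.7, 3.9, 4.0, 4.1, 4.4, 4.4.
n = 14.
r = 1 + (20/100)·(14 − 1) = 1 + 2.6 = 3.6.
Rank 3 is 2.6 and rank 4 is 2.7.
Interpolate: 2.6 + 0.6·(2.7 − 2.6) = 2.6 + 0.6·0.1 = 2.66.

2.66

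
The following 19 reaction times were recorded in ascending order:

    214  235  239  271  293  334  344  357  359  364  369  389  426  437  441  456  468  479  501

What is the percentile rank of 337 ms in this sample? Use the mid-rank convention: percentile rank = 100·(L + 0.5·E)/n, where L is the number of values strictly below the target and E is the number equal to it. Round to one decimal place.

Count below 337: L = 6; count equal: E = 0; n = 19.
Percentile rank = 100·(6 + 0.5·0)/19 = 100·6/19 = 31.58.

31.6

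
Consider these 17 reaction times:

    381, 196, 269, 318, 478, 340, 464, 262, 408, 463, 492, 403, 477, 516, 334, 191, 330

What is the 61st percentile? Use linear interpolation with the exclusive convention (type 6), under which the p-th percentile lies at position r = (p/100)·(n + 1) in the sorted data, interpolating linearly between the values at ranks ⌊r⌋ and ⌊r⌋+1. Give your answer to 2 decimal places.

Sorted: 191, 196, 262, 269, 318, 330, 334, 340, 381, 403, 408, 463, 464, 477, 478, 492, 516.
n = 17.
r = (61/100)·(17 + 1) = 10.98.
Rank 10 is 403 and rank 11 is 408.
Interpolate: 403 + 0.98·(408 − 403) = 403 + 0.98·5 = 407.9.

407.90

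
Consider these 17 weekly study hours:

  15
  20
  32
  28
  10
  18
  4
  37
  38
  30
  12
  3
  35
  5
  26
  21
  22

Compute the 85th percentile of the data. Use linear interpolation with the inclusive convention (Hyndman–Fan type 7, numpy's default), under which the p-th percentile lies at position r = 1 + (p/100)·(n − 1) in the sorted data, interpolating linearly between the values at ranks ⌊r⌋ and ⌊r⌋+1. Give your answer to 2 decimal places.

33.80

Sorted: 3, 4, 5, 10, 12, 15, 18, 20, 21, 22, 26, 28, 30, 32, 35, 37, 38.
n = 17.
r = 1 + (85/100)·(17 − 1) = 1 + 13.6 = 14.6.
Rank 14 is 32 and rank 15 is 35.
Interpolate: 32 + 0.6·(35 − 32) = 32 + 0.6·3 = 33.8.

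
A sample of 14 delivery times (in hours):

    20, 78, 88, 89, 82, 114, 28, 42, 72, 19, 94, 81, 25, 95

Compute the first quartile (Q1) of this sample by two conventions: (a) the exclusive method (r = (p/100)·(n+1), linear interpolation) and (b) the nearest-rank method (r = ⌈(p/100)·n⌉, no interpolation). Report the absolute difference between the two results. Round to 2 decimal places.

Sorted: 19, 20, 25, 28, 42, 72, 78, 81, 82, 88, 89, 94, 95, 114.
n = 14.
(a) r = 3.75; between ranks 3 (25) and 4 (28): 27.25.
(b) the nearest-rank method: rank 4 → 28.
|27.25 − 28| = 0.75.

0.75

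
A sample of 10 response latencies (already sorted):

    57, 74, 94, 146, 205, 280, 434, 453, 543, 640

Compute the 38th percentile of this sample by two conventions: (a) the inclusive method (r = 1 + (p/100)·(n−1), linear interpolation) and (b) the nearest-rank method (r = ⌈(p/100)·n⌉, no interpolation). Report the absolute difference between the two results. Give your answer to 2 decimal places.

24.78

n = 10.
(a) r = 4.42; between ranks 4 (146) and 5 (205): 170.78.
(b) the nearest-rank method: rank 4 → 146.
|170.78 − 146| = 24.78.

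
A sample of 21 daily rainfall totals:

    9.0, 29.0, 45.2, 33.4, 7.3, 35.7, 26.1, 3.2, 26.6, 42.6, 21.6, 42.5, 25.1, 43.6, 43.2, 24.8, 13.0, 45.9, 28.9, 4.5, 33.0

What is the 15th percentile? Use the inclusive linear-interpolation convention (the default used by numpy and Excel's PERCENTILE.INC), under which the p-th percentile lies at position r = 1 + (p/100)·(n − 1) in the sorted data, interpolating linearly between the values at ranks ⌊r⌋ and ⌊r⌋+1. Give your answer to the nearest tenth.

9.0

Sorted: 3.2, 4.5, 7.3, 9.0, 13.0, 21.6, 24.8, 25.1, 26.1, 26.6, 28.9, 29.0, 33.0, 33.4, 35.7, 42.5, 42.6, 43.2, 43.6, 45.2, 45.9.
n = 21.
r = 1 + (15/100)·(21 − 1) = 1 + 3 = 4.
r is an integer, so P15 is the value at rank 4: 9.0.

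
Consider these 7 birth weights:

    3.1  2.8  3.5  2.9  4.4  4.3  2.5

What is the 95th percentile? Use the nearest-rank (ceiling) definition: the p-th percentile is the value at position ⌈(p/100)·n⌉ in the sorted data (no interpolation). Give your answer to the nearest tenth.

4.4

Sorted: 2.5, 2.8, 2.9, 3.1, 3.5, 4.3, 4.4.
n = 7.
Position = ⌈95/100 · 7⌉ = ⌈6.65⌉ = 7.
The value at rank 7 is 4.4.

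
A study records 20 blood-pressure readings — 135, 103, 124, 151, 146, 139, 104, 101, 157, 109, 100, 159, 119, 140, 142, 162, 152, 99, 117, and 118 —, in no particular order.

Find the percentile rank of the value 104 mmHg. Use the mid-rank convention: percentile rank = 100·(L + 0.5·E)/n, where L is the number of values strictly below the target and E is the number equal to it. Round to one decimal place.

Sorted: 99, 100, 101, 103, 104, 109, 117, 118, 119, 124, 135, 139, 140, 142, 146, 151, 152, 157, 159, 162.
Count below 104: L = 4; count equal: E = 1; n = 20.
Percentile rank = 100·(4 + 0.5·1)/20 = 100·4.5/20 = 22.5.

22.5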